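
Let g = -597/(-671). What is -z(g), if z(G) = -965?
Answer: 965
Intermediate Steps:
g = 597/671 (g = -597*(-1/671) = 597/671 ≈ 0.88972)
-z(g) = -1*(-965) = 965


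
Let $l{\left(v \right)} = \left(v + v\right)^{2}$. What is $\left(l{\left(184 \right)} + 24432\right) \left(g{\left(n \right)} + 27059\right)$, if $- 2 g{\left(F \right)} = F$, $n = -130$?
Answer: $4335934144$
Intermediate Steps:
$l{\left(v \right)} = 4 v^{2}$ ($l{\left(v \right)} = \left(2 v\right)^{2} = 4 v^{2}$)
$g{\left(F \right)} = - \frac{F}{2}$
$\left(l{\left(184 \right)} + 24432\right) \left(g{\left(n \right)} + 27059\right) = \left(4 \cdot 184^{2} + 24432\right) \left(\left(- \frac{1}{2}\right) \left(-130\right) + 27059\right) = \left(4 \cdot 33856 + 24432\right) \left(65 + 27059\right) = \left(135424 + 24432\right) 27124 = 159856 \cdot 27124 = 4335934144$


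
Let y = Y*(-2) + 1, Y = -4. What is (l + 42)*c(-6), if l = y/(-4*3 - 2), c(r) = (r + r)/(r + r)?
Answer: 579/14 ≈ 41.357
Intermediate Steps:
c(r) = 1 (c(r) = (2*r)/((2*r)) = (2*r)*(1/(2*r)) = 1)
y = 9 (y = -4*(-2) + 1 = 8 + 1 = 9)
l = -9/14 (l = 9/(-4*3 - 2) = 9/(-12 - 2) = 9/(-14) = 9*(-1/14) = -9/14 ≈ -0.64286)
(l + 42)*c(-6) = (-9/14 + 42)*1 = (579/14)*1 = 579/14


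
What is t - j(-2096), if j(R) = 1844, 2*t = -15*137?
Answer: -5743/2 ≈ -2871.5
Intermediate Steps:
t = -2055/2 (t = (-15*137)/2 = (1/2)*(-2055) = -2055/2 ≈ -1027.5)
t - j(-2096) = -2055/2 - 1*1844 = -2055/2 - 1844 = -5743/2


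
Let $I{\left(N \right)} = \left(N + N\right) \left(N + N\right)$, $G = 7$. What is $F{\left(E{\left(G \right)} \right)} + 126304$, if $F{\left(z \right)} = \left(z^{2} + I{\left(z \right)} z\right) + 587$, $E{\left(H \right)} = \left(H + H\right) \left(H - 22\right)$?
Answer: $-36873009$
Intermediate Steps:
$I{\left(N \right)} = 4 N^{2}$ ($I{\left(N \right)} = 2 N 2 N = 4 N^{2}$)
$E{\left(H \right)} = 2 H \left(-22 + H\right)$
$F{\left(z \right)} = 587 + z^{2} + 4 z^{3}$ ($F{\left(z \right)} = \left(z^{2} + 4 z^{2} z\right) + 587 = \left(z^{2} + 4 z^{3}\right) + 587 = 587 + z^{2} + 4 z^{3}$)
$F{\left(E{\left(G \right)} \right)} + 126304 = \left(587 + \left(2 \cdot 7 \left(-22 + 7\right)\right)^{2} + 4 \left(2 \cdot 7 \left(-22 + 7\right)\right)^{3}\right) + 126304 = \left(587 + \left(2 \cdot 7 \left(-15\right)\right)^{2} + 4 \left(2 \cdot 7 \left(-15\right)\right)^{3}\right) + 126304 = \left(587 + \left(-210\right)^{2} + 4 \left(-210\right)^{3}\right) + 126304 = \left(587 + 44100 + 4 \left(-9261000\right)\right) + 126304 = \left(587 + 44100 - 37044000\right) + 126304 = -36999313 + 126304 = -36873009$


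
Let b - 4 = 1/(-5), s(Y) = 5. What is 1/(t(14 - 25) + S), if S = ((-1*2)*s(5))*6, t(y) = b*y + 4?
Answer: -5/489 ≈ -0.010225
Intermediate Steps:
b = 19/5 (b = 4 + 1/(-5) = 4 - ⅕ = 19/5 ≈ 3.8000)
t(y) = 4 + 19*y/5 (t(y) = 19*y/5 + 4 = 4 + 19*y/5)
S = -60 (S = (-1*2*5)*6 = -2*5*6 = -10*6 = -60)
1/(t(14 - 25) + S) = 1/((4 + 19*(14 - 25)/5) - 60) = 1/((4 + (19/5)*(-11)) - 60) = 1/((4 - 209/5) - 60) = 1/(-189/5 - 60) = 1/(-489/5) = -5/489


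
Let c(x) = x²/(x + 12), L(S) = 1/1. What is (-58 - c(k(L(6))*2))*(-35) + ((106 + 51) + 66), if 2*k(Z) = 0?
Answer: 2253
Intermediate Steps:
L(S) = 1
k(Z) = 0 (k(Z) = (½)*0 = 0)
c(x) = x²/(12 + x)
(-58 - c(k(L(6))*2))*(-35) + ((106 + 51) + 66) = (-58 - (0*2)²/(12 + 0*2))*(-35) + ((106 + 51) + 66) = (-58 - 0²/(12 + 0))*(-35) + (157 + 66) = (-58 - 0/12)*(-35) + 223 = (-58 - 1*0)*(-35) + 223 = (-58 + 0)*(-35) + 223 = -58*(-35) + 223 = 2030 + 223 = 2253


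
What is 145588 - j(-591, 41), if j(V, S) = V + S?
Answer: 146138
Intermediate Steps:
j(V, S) = S + V
145588 - j(-591, 41) = 145588 - (41 - 591) = 145588 - 1*(-550) = 145588 + 550 = 146138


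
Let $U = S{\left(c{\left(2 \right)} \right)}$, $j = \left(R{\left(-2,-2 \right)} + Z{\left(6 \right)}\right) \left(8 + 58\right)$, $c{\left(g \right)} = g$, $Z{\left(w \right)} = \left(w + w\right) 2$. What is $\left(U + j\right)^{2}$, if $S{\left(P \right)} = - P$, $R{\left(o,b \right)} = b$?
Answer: $2102500$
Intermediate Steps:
$Z{\left(w \right)} = 4 w$ ($Z{\left(w \right)} = 2 w 2 = 4 w$)
$j = 1452$ ($j = \left(-2 + 4 \cdot 6\right) \left(8 + 58\right) = \left(-2 + 24\right) 66 = 22 \cdot 66 = 1452$)
$U = -2$ ($U = \left(-1\right) 2 = -2$)
$\left(U + j\right)^{2} = \left(-2 + 1452\right)^{2} = 1450^{2} = 2102500$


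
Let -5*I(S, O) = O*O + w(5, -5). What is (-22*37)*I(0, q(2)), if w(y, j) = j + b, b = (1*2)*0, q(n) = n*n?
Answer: 8954/5 ≈ 1790.8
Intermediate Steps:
q(n) = n²
b = 0 (b = 2*0 = 0)
w(y, j) = j (w(y, j) = j + 0 = j)
I(S, O) = 1 - O²/5 (I(S, O) = -(O*O - 5)/5 = -(O² - 5)/5 = -(-5 + O²)/5 = 1 - O²/5)
(-22*37)*I(0, q(2)) = (-22*37)*(1 - (2²)²/5) = -814*(1 - ⅕*4²) = -814*(1 - ⅕*16) = -814*(1 - 16/5) = -814*(-11/5) = 8954/5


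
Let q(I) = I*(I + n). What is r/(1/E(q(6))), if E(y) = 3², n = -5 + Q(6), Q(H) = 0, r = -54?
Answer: -486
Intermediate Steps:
n = -5 (n = -5 + 0 = -5)
q(I) = I*(-5 + I) (q(I) = I*(I - 5) = I*(-5 + I))
E(y) = 9
r/(1/E(q(6))) = -54/(1/9) = -54/⅑ = -54*9 = -486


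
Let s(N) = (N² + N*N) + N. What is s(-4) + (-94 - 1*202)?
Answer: -268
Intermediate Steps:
s(N) = N + 2*N² (s(N) = (N² + N²) + N = 2*N² + N = N + 2*N²)
s(-4) + (-94 - 1*202) = -4*(1 + 2*(-4)) + (-94 - 1*202) = -4*(1 - 8) + (-94 - 202) = -4*(-7) - 296 = 28 - 296 = -268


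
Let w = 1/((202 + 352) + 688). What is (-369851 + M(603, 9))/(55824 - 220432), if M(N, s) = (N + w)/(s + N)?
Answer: 281124475577/125119199232 ≈ 2.2469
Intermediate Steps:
w = 1/1242 (w = 1/(554 + 688) = 1/1242 ≈ 0.00080515)
M(N, s) = (1/1242 + N)/(N + s) (M(N, s) = (N + 1/1242)/(s + N) = (1/1242 + N)/(N + s))
(-369851 + M(603, 9))/(55824 - 220432) = (-369851 + (1/1242 + 603)/(603 + 9))/(55824 - 220432) = (-369851 + (748927/1242)/612)/(-164608) = (-369851 + (1/612)*(748927/1242))*(-1/164608) = (-369851 + 748927/760104)*(-1/164608) = -281124475577/760104*(-1/164608) = 281124475577/125119199232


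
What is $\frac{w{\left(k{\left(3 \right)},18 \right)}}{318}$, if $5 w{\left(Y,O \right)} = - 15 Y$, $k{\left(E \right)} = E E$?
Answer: $- \frac{9}{106} \approx -0.084906$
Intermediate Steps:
$k{\left(E \right)} = E^{2}$
$w{\left(Y,O \right)} = - 3 Y$ ($w{\left(Y,O \right)} = \frac{\left(-15\right) Y}{5} = - 3 Y$)
$\frac{w{\left(k{\left(3 \right)},18 \right)}}{318} = \frac{\left(-3\right) 3^{2}}{318} = \left(-3\right) 9 \cdot \frac{1}{318} = \left(-27\right) \frac{1}{318} = - \frac{9}{106}$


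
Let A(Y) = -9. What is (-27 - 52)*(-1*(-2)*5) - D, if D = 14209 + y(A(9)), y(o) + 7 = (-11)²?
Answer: -15113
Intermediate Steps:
y(o) = 114 (y(o) = -7 + (-11)² = -7 + 121 = 114)
D = 14323 (D = 14209 + 114 = 14323)
(-27 - 52)*(-1*(-2)*5) - D = (-27 - 52)*(-1*(-2)*5) - 1*14323 = -158*5 - 14323 = -79*10 - 14323 = -790 - 14323 = -15113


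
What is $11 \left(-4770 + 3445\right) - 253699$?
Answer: $-268274$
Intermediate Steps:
$11 \left(-4770 + 3445\right) - 253699 = 11 \left(-1325\right) - 253699 = -14575 - 253699 = -268274$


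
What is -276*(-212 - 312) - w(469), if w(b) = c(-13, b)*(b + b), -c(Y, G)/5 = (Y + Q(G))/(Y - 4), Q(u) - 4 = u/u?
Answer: 2496128/17 ≈ 1.4683e+5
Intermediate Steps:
Q(u) = 5 (Q(u) = 4 + u/u = 4 + 1 = 5)
c(Y, G) = -5*(5 + Y)/(-4 + Y) (c(Y, G) = -5*(Y + 5)/(Y - 4) = -5*(5 + Y)/(-4 + Y))
w(b) = -80*b/17 (w(b) = (5*(-5 - 1*(-13))/(-4 - 13))*(b + b) = (5*(-5 + 13)/(-17))*(2*b) = (5*(-1/17)*8)*(2*b) = -80*b/17)
-276*(-212 - 312) - w(469) = -276*(-212 - 312) - (-80)*469/17 = -276*(-524) - 1*(-37520/17) = 144624 + 37520/17 = 2496128/17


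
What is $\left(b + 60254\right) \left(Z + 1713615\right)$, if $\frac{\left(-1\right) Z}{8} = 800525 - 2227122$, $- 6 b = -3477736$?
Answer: $\frac{25197813955330}{3} \approx 8.3993 \cdot 10^{12}$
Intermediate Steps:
$b = \frac{1738868}{3}$ ($b = \left(- \frac{1}{6}\right) \left(-3477736\right) = \frac{1738868}{3} \approx 5.7962 \cdot 10^{5}$)
$Z = 11412776$ ($Z = - 8 \left(800525 - 2227122\right) = \left(-8\right) \left(-1426597\right) = 11412776$)
$\left(b + 60254\right) \left(Z + 1713615\right) = \left(\frac{1738868}{3} + 60254\right) \left(11412776 + 1713615\right) = \frac{1919630}{3} \cdot 13126391 = \frac{25197813955330}{3}$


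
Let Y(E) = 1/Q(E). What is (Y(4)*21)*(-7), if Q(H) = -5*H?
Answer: 147/20 ≈ 7.3500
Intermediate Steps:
Y(E) = -1/(5*E) (Y(E) = 1/(-5*E) = -1/(5*E))
(Y(4)*21)*(-7) = (-1/5/4*21)*(-7) = (-1/5*1/4*21)*(-7) = -1/20*21*(-7) = -21/20*(-7) = 147/20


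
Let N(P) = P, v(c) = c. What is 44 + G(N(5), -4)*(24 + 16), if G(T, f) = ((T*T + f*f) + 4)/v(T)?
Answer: 404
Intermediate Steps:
G(T, f) = (4 + T**2 + f**2)/T (G(T, f) = ((T*T + f*f) + 4)/T = ((T**2 + f**2) + 4)/T = (4 + T**2 + f**2)/T)
44 + G(N(5), -4)*(24 + 16) = 44 + ((4 + 5**2 + (-4)**2)/5)*(24 + 16) = 44 + ((4 + 25 + 16)/5)*40 = 44 + ((1/5)*45)*40 = 44 + 9*40 = 44 + 360 = 404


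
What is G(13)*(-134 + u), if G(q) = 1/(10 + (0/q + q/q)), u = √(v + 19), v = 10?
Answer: -134/11 + √29/11 ≈ -11.692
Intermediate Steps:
u = √29 (u = √(10 + 19) = √29 ≈ 5.3852)
G(q) = 1/11 (G(q) = 1/(10 + (0 + 1)) = 1/(10 + 1) = 1/11)
G(13)*(-134 + u) = (-134 + √29)/11 = -134/11 + √29/11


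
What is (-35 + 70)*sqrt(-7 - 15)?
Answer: 35*I*sqrt(22) ≈ 164.16*I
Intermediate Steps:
(-35 + 70)*sqrt(-7 - 15) = 35*sqrt(-22) = 35*(I*sqrt(22)) = 35*I*sqrt(22)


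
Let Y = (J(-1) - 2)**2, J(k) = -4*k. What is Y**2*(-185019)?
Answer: -2960304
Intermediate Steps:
Y = 4 (Y = (-4*(-1) - 2)**2 = (4 - 2)**2 = 2**2 = 4)
Y**2*(-185019) = 4**2*(-185019) = 16*(-185019) = -2960304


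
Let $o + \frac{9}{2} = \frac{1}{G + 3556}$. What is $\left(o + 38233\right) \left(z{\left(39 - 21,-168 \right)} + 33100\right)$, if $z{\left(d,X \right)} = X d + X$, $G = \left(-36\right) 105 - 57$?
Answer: $\frac{321277941910}{281} \approx 1.1433 \cdot 10^{9}$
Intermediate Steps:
$G = -3837$ ($G = -3780 - 57 = -3837$)
$o = - \frac{2531}{562}$ ($o = - \frac{9}{2} + \frac{1}{-3837 + 3556} = - \frac{9}{2} + \frac{1}{-281} = - \frac{9}{2} - \frac{1}{281} = - \frac{2531}{562} \approx -4.5036$)
$z{\left(d,X \right)} = X + X d$
$\left(o + 38233\right) \left(z{\left(39 - 21,-168 \right)} + 33100\right) = \left(- \frac{2531}{562} + 38233\right) \left(- 168 \left(1 + \left(39 - 21\right)\right) + 33100\right) = \frac{21484415 \left(- 168 \left(1 + \left(39 - 21\right)\right) + 33100\right)}{562} = \frac{21484415 \left(- 168 \left(1 + 18\right) + 33100\right)}{562} = \frac{21484415 \left(\left(-168\right) 19 + 33100\right)}{562} = \frac{21484415 \left(-3192 + 33100\right)}{562} = \frac{21484415}{562} \cdot 29908 = \frac{321277941910}{281}$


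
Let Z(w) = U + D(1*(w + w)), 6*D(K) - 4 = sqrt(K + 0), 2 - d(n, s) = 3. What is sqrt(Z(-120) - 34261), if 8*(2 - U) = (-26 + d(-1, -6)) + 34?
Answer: sqrt(-4933326 + 96*I*sqrt(15))/12 ≈ 0.0069749 + 185.09*I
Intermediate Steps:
d(n, s) = -1 (d(n, s) = 2 - 1*3 = 2 - 3 = -1)
D(K) = 2/3 + sqrt(K)/6 (D(K) = 2/3 + sqrt(K + 0)/6 = 2/3 + sqrt(K)/6)
U = 9/8 (U = 2 - ((-26 - 1) + 34)/8 = 2 - (-27 + 34)/8 = 2 - 1/8*7 = 2 - 7/8 = 9/8 ≈ 1.1250)
Z(w) = 43/24 + sqrt(2)*sqrt(w)/6 (Z(w) = 9/8 + (2/3 + sqrt(1*(w + w))/6) = 9/8 + (2/3 + sqrt(1*(2*w))/6) = 9/8 + (2/3 + sqrt(2*w)/6) = 9/8 + (2/3 + (sqrt(2)*sqrt(w))/6) = 9/8 + (2/3 + sqrt(2)*sqrt(w)/6) = 43/24 + sqrt(2)*sqrt(w)/6)
sqrt(Z(-120) - 34261) = sqrt((43/24 + sqrt(2)*sqrt(-120)/6) - 34261) = sqrt((43/24 + sqrt(2)*(2*I*sqrt(30))/6) - 34261) = sqrt((43/24 + 2*I*sqrt(15)/3) - 34261) = sqrt(-822221/24 + 2*I*sqrt(15)/3)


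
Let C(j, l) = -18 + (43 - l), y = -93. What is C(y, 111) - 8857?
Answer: -8943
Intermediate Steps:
C(j, l) = 25 - l
C(y, 111) - 8857 = (25 - 1*111) - 8857 = (25 - 111) - 8857 = -86 - 8857 = -8943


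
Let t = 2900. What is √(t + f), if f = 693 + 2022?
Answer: √5615 ≈ 74.933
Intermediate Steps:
f = 2715
√(t + f) = √(2900 + 2715) = √5615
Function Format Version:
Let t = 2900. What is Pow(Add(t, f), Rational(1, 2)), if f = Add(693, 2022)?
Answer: Pow(5615, Rational(1, 2)) ≈ 74.933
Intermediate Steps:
f = 2715
Pow(Add(t, f), Rational(1, 2)) = Pow(Add(2900, 2715), Rational(1, 2)) = Pow(5615, Rational(1, 2))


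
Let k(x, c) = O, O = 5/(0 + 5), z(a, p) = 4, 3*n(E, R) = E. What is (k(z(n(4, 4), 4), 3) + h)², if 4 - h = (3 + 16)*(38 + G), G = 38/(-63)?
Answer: 1975713601/3969 ≈ 4.9779e+5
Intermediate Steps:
n(E, R) = E/3
G = -38/63 (G = 38*(-1/63) = -38/63 ≈ -0.60317)
O = 1 (O = 5/5 = 5*(⅕) = 1)
k(x, c) = 1
h = -44512/63 (h = 4 - (3 + 16)*(38 - 38/63) = 4 - 19*2356/63 = 4 - 1*44764/63 = 4 - 44764/63 = -44512/63 ≈ -706.54)
(k(z(n(4, 4), 4), 3) + h)² = (1 - 44512/63)² = (-44449/63)² = 1975713601/3969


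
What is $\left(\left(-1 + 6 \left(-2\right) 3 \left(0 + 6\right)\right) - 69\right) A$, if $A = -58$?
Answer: $16588$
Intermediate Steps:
$\left(\left(-1 + 6 \left(-2\right) 3 \left(0 + 6\right)\right) - 69\right) A = \left(\left(-1 + 6 \left(-2\right) 3 \left(0 + 6\right)\right) - 69\right) \left(-58\right) = \left(\left(-1 + \left(-12\right) 3 \cdot 6\right) - 69\right) \left(-58\right) = \left(\left(-1 - 216\right) - 69\right) \left(-58\right) = \left(-217 - 69\right) \left(-58\right) = \left(-286\right) \left(-58\right) = 16588$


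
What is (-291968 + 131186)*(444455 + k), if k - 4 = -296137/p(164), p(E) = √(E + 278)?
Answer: -71461006938 + 23806749567*√442/221 ≈ -6.9196e+10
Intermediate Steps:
p(E) = √(278 + E)
k = 4 - 296137*√442/442 (k = 4 - 296137/√(278 + 164) = 4 - 296137*√442/442 ≈ -14082.)
(-291968 + 131186)*(444455 + k) = (-291968 + 131186)*(444455 + (4 - 296137*√442/442)) = -160782*(444459 - 296137*√442/442) = -71461006938 + 23806749567*√442/221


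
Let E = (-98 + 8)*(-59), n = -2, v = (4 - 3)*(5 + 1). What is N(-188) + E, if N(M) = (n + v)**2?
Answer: 5326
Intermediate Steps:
v = 6 (v = 1*6 = 6)
E = 5310 (E = -90*(-59) = 5310)
N(M) = 16 (N(M) = (-2 + 6)**2 = 4**2 = 16)
N(-188) + E = 16 + 5310 = 5326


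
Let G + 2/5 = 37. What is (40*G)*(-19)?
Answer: -27816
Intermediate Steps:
G = 183/5 (G = -⅖ + 37 = 183/5 ≈ 36.600)
(40*G)*(-19) = (40*(183/5))*(-19) = 1464*(-19) = -27816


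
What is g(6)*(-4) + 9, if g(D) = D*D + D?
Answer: -159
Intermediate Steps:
g(D) = D + D² (g(D) = D² + D = D + D²)
g(6)*(-4) + 9 = (6*(1 + 6))*(-4) + 9 = (6*7)*(-4) + 9 = 42*(-4) + 9 = -168 + 9 = -159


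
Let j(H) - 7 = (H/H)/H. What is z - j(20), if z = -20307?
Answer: -406281/20 ≈ -20314.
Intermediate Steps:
j(H) = 7 + 1/H (j(H) = 7 + (H/H)/H = 7 + 1/H)
z - j(20) = -20307 - (7 + 1/20) = -20307 - 1*141/20 = -20307 - 141/20 = -406281/20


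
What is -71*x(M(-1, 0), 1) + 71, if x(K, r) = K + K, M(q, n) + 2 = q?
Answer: 497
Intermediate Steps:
M(q, n) = -2 + q
x(K, r) = 2*K
-71*x(M(-1, 0), 1) + 71 = -142*(-2 - 1) + 71 = -142*(-3) + 71 = -71*(-6) + 71 = 426 + 71 = 497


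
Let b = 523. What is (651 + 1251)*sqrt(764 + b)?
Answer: 5706*sqrt(143) ≈ 68234.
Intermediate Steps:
(651 + 1251)*sqrt(764 + b) = (651 + 1251)*sqrt(764 + 523) = 1902*sqrt(1287) = 1902*(3*sqrt(143)) = 5706*sqrt(143)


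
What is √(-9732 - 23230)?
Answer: I*√32962 ≈ 181.55*I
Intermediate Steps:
√(-9732 - 23230) = √(-32962) = I*√32962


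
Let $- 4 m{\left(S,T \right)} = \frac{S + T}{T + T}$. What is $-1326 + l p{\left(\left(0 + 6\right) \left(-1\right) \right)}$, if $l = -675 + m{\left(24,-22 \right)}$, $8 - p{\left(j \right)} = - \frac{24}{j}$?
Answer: $- \frac{88571}{22} \approx -4026.0$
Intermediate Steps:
$m{\left(S,T \right)} = - \frac{S + T}{8 T}$ ($m{\left(S,T \right)} = - \frac{\left(S + T\right) \frac{1}{T + T}}{4} = - \frac{\left(S + T\right) \frac{1}{2 T}}{4} = - \frac{\frac{1}{2} \frac{1}{T} \left(S + T\right)}{4} = - \frac{S + T}{8 T}$)
$p{\left(j \right)} = 8 + \frac{24}{j}$ ($p{\left(j \right)} = 8 - - \frac{24}{j} = 8 + \frac{24}{j}$)
$l = - \frac{59399}{88}$ ($l = -675 + \frac{\left(-1\right) 24 - -22}{8 \left(-22\right)} = -675 + \frac{1}{8} \left(- \frac{1}{22}\right) \left(-24 + 22\right) = -675 + \frac{1}{8} \left(- \frac{1}{22}\right) \left(-2\right) = -675 + \frac{1}{88} = - \frac{59399}{88} \approx -674.99$)
$-1326 + l p{\left(\left(0 + 6\right) \left(-1\right) \right)} = -1326 - \frac{59399 \left(8 + \frac{24}{\left(0 + 6\right) \left(-1\right)}\right)}{88} = -1326 - \frac{59399 \left(8 + \frac{24}{6 \left(-1\right)}\right)}{88} = -1326 - \frac{59399 \left(8 + \frac{24}{-6}\right)}{88} = -1326 - \frac{59399 \left(8 + 24 \left(- \frac{1}{6}\right)\right)}{88} = -1326 - \frac{59399 \left(8 - 4\right)}{88} = -1326 - \frac{59399}{22} = - \frac{88571}{22}$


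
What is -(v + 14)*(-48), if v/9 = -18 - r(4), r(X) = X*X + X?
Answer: -15744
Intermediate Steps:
r(X) = X + X² (r(X) = X² + X = X + X²)
v = -342 (v = 9*(-18 - 4*(1 + 4)) = 9*(-18 - 4*5) = 9*(-18 - 1*20) = 9*(-18 - 20) = 9*(-38) = -342)
-(v + 14)*(-48) = -(-342 + 14)*(-48) = -(-328)*(-48) = -1*15744 = -15744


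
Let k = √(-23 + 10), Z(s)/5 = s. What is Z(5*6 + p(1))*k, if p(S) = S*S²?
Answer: 155*I*√13 ≈ 558.86*I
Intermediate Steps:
p(S) = S³
Z(s) = 5*s
k = I*√13 (k = √(-13) = I*√13 ≈ 3.6056*I)
Z(5*6 + p(1))*k = (5*(5*6 + 1³))*(I*√13) = (5*(30 + 1))*(I*√13) = (5*31)*(I*√13) = 155*(I*√13) = 155*I*√13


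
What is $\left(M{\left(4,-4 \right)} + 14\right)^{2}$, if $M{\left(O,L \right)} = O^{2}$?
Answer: $900$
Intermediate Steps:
$\left(M{\left(4,-4 \right)} + 14\right)^{2} = \left(4^{2} + 14\right)^{2} = \left(16 + 14\right)^{2} = 30^{2} = 900$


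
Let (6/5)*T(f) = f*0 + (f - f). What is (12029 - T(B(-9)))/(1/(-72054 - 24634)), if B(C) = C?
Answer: -1163059952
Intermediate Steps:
T(f) = 0 (T(f) = 5*(f*0 + (f - f))/6 = 5*(0 + 0)/6 = (5/6)*0 = 0)
(12029 - T(B(-9)))/(1/(-72054 - 24634)) = (12029 - 1*0)/(1/(-72054 - 24634)) = (12029 + 0)/(1/(-96688)) = 12029/(-1/96688) = 12029*(-96688) = -1163059952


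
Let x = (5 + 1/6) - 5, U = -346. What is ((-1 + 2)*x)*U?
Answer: -173/3 ≈ -57.667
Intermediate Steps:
x = 1/6 (x = (5 + 1/6) - 5 = 31/6 - 5 = 1/6 ≈ 0.16667)
((-1 + 2)*x)*U = ((-1 + 2)*(1/6))*(-346) = (1*(1/6))*(-346) = (1/6)*(-346) = -173/3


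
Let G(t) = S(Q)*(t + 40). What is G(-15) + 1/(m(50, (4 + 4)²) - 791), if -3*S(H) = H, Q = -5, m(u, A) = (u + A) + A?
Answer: 76622/1839 ≈ 41.665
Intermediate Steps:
m(u, A) = u + 2*A (m(u, A) = (A + u) + A = u + 2*A)
S(H) = -H/3
G(t) = 200/3 + 5*t/3 (G(t) = (-⅓*(-5))*(t + 40) = 5*(40 + t)/3 = 200/3 + 5*t/3)
G(-15) + 1/(m(50, (4 + 4)²) - 791) = (200/3 + (5/3)*(-15)) + 1/((50 + 2*(4 + 4)²) - 791) = (200/3 - 25) + 1/((50 + 2*8²) - 791) = 125/3 + 1/((50 + 2*64) - 791) = 125/3 + 1/((50 + 128) - 791) = 125/3 + 1/(178 - 791) = 125/3 + 1/(-613) = 125/3 - 1/613 = 76622/1839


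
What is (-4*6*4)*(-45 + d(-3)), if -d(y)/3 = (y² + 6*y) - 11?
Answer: -1440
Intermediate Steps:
d(y) = 33 - 18*y - 3*y² (d(y) = -3*((y² + 6*y) - 11) = -3*(-11 + y² + 6*y) = 33 - 18*y - 3*y²)
(-4*6*4)*(-45 + d(-3)) = (-4*6*4)*(-45 + (33 - 18*(-3) - 3*(-3)²)) = (-24*4)*(-45 + (33 + 54 - 3*9)) = -96*(-45 + (33 + 54 - 27)) = -96*(-45 + 60) = -96*15 = -1440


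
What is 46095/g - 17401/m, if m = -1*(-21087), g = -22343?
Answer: -1360795808/471146841 ≈ -2.8883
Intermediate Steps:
m = 21087
46095/g - 17401/m = 46095/(-22343) - 17401/21087 = 46095*(-1/22343) - 17401*1/21087 = -46095/22343 - 17401/21087 = -1360795808/471146841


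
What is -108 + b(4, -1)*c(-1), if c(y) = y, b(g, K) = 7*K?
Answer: -101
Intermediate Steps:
-108 + b(4, -1)*c(-1) = -108 + (7*(-1))*(-1) = -108 - 7*(-1) = -108 + 7 = -101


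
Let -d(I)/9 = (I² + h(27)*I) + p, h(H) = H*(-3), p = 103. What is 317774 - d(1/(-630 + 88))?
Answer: 93623275691/293764 ≈ 3.1870e+5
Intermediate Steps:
h(H) = -3*H
d(I) = -927 - 9*I² + 729*I (d(I) = -9*((I² + (-3*27)*I) + 103) = -9*((I² - 81*I) + 103) = -9*(103 + I² - 81*I) = -927 - 9*I² + 729*I)
317774 - d(1/(-630 + 88)) = 317774 - (-927 - 9/(-630 + 88)² + 729/(-630 + 88)) = 317774 - (-927 - 9*(1/(-542))² + 729/(-542)) = 317774 - (-927 - 9*(-1/542)² + 729*(-1/542)) = 317774 - (-927 - 9*1/293764 - 729/542) = 317774 - (-927 - 9/293764 - 729/542) = 317774 - 1*(-272714355/293764) = 317774 + 272714355/293764 = 93623275691/293764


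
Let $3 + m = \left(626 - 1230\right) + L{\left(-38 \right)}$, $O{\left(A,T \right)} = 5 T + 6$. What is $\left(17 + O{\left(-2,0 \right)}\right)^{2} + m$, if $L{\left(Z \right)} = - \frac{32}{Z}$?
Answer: $- \frac{1466}{19} \approx -77.158$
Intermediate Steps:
$O{\left(A,T \right)} = 6 + 5 T$
$m = - \frac{11517}{19}$ ($m = -3 + \left(\left(626 - 1230\right) - \frac{32}{-38}\right) = -3 - \frac{11460}{19} = - \frac{11517}{19} \approx -606.16$)
$\left(17 + O{\left(-2,0 \right)}\right)^{2} + m = \left(17 + \left(6 + 5 \cdot 0\right)\right)^{2} - \frac{11517}{19} = \left(17 + \left(6 + 0\right)\right)^{2} - \frac{11517}{19} = \left(17 + 6\right)^{2} - \frac{11517}{19} = 23^{2} - \frac{11517}{19} = 529 - \frac{11517}{19} = - \frac{1466}{19}$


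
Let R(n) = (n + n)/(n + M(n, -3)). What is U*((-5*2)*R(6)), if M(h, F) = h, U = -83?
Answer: 830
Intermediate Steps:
R(n) = 1 (R(n) = (n + n)/(n + n) = (2*n)/((2*n)) = (2*n)*(1/(2*n)) = 1)
U*((-5*2)*R(6)) = -83*(-5*2) = -(-830) = -83*(-10) = 830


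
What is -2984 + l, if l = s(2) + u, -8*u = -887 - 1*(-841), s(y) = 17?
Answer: -11845/4 ≈ -2961.3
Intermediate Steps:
u = 23/4 (u = -(-887 - 1*(-841))/8 = -(-887 + 841)/8 = -1/8*(-46) = 23/4 ≈ 5.7500)
l = 91/4 (l = 17 + 23/4 = 91/4 ≈ 22.750)
-2984 + l = -2984 + 91/4 = -11845/4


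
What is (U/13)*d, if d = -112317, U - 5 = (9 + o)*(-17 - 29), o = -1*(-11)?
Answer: 102770055/13 ≈ 7.9054e+6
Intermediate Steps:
o = 11
U = -915 (U = 5 + (9 + 11)*(-17 - 29) = 5 + 20*(-46) = 5 - 920 = -915)
(U/13)*d = -915/13*(-112317) = 102770055/13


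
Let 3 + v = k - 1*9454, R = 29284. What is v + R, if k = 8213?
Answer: 28040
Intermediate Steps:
v = -1244 (v = -3 + (8213 - 1*9454) = -3 + (8213 - 9454) = -3 - 1241 = -1244)
v + R = -1244 + 29284 = 28040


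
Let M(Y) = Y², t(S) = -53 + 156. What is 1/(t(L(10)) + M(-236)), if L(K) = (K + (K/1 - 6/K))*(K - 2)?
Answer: 1/55799 ≈ 1.7921e-5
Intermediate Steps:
L(K) = (-2 + K)*(-6/K + 2*K) (L(K) = (K + (K*1 - 6/K))*(-2 + K) = (K + (K - 6/K))*(-2 + K) = (-6/K + 2*K)*(-2 + K) = (-2 + K)*(-6/K + 2*K))
t(S) = 103
1/(t(L(10)) + M(-236)) = 1/(103 + (-236)²) = 1/(103 + 55696) = 1/55799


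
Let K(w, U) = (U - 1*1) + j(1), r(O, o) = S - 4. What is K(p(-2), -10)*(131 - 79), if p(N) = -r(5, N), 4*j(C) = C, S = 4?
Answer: -559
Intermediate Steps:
j(C) = C/4
r(O, o) = 0 (r(O, o) = 4 - 4 = 0)
p(N) = 0 (p(N) = -1*0 = 0)
K(w, U) = -¾ + U (K(w, U) = (U - 1*1) + (¼)*1 = (U - 1) + ¼ = (-1 + U) + ¼ = -¾ + U)
K(p(-2), -10)*(131 - 79) = (-¾ - 10)*(131 - 79) = -43/4*52 = -559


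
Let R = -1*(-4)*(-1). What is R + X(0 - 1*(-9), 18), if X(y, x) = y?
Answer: 5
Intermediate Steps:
R = -4 (R = 4*(-1) = -4)
R + X(0 - 1*(-9), 18) = -4 + (0 - 1*(-9)) = -4 + (0 + 9) = -4 + 9 = 5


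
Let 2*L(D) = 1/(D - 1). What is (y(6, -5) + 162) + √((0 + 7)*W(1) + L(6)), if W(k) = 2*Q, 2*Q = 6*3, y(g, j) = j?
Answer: 157 + √12610/10 ≈ 168.23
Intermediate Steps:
Q = 9 (Q = (6*3)/2 = (½)*18 = 9)
W(k) = 18 (W(k) = 2*9 = 18)
L(D) = 1/(2*(-1 + D)) (L(D) = 1/(2*(D - 1)) = 1/(2*(-1 + D)))
(y(6, -5) + 162) + √((0 + 7)*W(1) + L(6)) = (-5 + 162) + √((0 + 7)*18 + 1/(2*(-1 + 6))) = 157 + √(7*18 + (½)/5) = 157 + √(126 + (½)*(⅕)) = 157 + √(126 + ⅒) = 157 + √(1261/10) = 157 + √12610/10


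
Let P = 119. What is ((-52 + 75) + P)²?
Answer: 20164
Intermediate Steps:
((-52 + 75) + P)² = ((-52 + 75) + 119)² = (23 + 119)² = 142² = 20164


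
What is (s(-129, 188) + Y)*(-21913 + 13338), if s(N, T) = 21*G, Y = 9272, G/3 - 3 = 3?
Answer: -82748750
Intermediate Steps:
G = 18 (G = 9 + 3*3 = 9 + 9 = 18)
s(N, T) = 378 (s(N, T) = 21*18 = 378)
(s(-129, 188) + Y)*(-21913 + 13338) = (378 + 9272)*(-21913 + 13338) = 9650*(-8575) = -82748750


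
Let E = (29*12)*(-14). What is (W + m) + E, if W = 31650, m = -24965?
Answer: 1813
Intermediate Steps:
E = -4872 (E = 348*(-14) = -4872)
(W + m) + E = (31650 - 24965) - 4872 = 6685 - 4872 = 1813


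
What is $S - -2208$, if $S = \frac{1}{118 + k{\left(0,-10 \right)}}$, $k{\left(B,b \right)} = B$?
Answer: $\frac{260545}{118} \approx 2208.0$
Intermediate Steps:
$S = \frac{1}{118}$ ($S = \frac{1}{118 + 0} = \frac{1}{118} \approx 0.0084746$)
$S - -2208 = \frac{1}{118} - -2208 = \frac{1}{118} + 2208 = \frac{260545}{118}$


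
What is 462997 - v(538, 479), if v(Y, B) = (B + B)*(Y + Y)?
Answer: -567811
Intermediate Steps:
v(Y, B) = 4*B*Y (v(Y, B) = (2*B)*(2*Y) = 4*B*Y)
462997 - v(538, 479) = 462997 - 4*479*538 = 462997 - 1*1030808 = 462997 - 1030808 = -567811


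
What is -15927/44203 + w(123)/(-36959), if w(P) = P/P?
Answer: -588690196/1633698677 ≈ -0.36034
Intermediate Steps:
w(P) = 1
-15927/44203 + w(123)/(-36959) = -15927/44203 + 1/(-36959) = -15927*1/44203 + 1*(-1/36959) = -15927/44203 - 1/36959 = -588690196/1633698677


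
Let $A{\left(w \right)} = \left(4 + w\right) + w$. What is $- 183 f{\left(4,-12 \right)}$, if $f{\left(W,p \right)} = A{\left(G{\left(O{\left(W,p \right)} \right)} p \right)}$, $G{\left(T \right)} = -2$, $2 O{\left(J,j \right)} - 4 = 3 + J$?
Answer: $-9516$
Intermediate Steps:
$O{\left(J,j \right)} = \frac{7}{2} + \frac{J}{2}$ ($O{\left(J,j \right)} = 2 + \frac{3 + J}{2} = 2 + \left(\frac{3}{2} + \frac{J}{2}\right) = \frac{7}{2} + \frac{J}{2}$)
$A{\left(w \right)} = 4 + 2 w$
$f{\left(W,p \right)} = 4 - 4 p$ ($f{\left(W,p \right)} = 4 + 2 \left(- 2 p\right) = 4 - 4 p$)
$- 183 f{\left(4,-12 \right)} = - 183 \left(4 - -48\right) = - 183 \left(4 + 48\right) = \left(-183\right) 52 = -9516$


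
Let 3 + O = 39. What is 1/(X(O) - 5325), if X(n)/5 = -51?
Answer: -1/5580 ≈ -0.00017921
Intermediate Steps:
O = 36 (O = -3 + 39 = 36)
X(n) = -255 (X(n) = 5*(-51) = -255)
1/(X(O) - 5325) = 1/(-255 - 5325) = 1/(-5580) = -1/5580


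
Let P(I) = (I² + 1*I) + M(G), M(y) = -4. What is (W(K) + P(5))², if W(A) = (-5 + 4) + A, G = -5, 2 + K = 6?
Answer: 841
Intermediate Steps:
K = 4 (K = -2 + 6 = 4)
W(A) = -1 + A
P(I) = -4 + I + I² (P(I) = (I² + 1*I) - 4 = (I² + I) - 4 = (I + I²) - 4 = -4 + I + I²)
(W(K) + P(5))² = ((-1 + 4) + (-4 + 5 + 5²))² = (3 + (-4 + 5 + 25))² = (3 + 26)² = 29² = 841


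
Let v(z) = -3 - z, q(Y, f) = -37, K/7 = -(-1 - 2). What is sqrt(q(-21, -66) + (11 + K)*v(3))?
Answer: I*sqrt(229) ≈ 15.133*I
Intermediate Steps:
K = 21 (K = 7*(-(-1 - 2)) = 7*(-1*(-3)) = 7*3 = 21)
sqrt(q(-21, -66) + (11 + K)*v(3)) = sqrt(-37 + (11 + 21)*(-3 - 1*3)) = sqrt(-37 + 32*(-3 - 3)) = sqrt(-37 + 32*(-6)) = sqrt(-37 - 192) = sqrt(-229) = I*sqrt(229)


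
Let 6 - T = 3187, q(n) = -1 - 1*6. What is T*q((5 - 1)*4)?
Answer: 22267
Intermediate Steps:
q(n) = -7 (q(n) = -1 - 6 = -7)
T = -3181 (T = 6 - 1*3187 = 6 - 3187 = -3181)
T*q((5 - 1)*4) = -3181*(-7) = 22267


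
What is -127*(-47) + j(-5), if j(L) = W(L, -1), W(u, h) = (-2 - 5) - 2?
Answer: 5960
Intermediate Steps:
W(u, h) = -9 (W(u, h) = -7 - 2 = -9)
j(L) = -9
-127*(-47) + j(-5) = -127*(-47) - 9 = 5969 - 9 = 5960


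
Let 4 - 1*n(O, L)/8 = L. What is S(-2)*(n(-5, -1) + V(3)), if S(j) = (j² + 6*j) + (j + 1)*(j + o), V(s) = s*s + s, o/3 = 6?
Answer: -1248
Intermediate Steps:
o = 18 (o = 3*6 = 18)
n(O, L) = 32 - 8*L
V(s) = s + s² (V(s) = s² + s = s + s²)
S(j) = j² + 6*j + (1 + j)*(18 + j) (S(j) = (j² + 6*j) + (j + 1)*(j + 18) = (j² + 6*j) + (1 + j)*(18 + j) = j² + 6*j + (1 + j)*(18 + j))
S(-2)*(n(-5, -1) + V(3)) = (18 + 2*(-2)² + 25*(-2))*((32 - 8*(-1)) + 3*(1 + 3)) = (18 + 2*4 - 50)*((32 + 8) + 3*4) = (18 + 8 - 50)*(40 + 12) = -24*52 = -1248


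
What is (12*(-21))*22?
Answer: -5544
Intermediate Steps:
(12*(-21))*22 = -252*22 = -5544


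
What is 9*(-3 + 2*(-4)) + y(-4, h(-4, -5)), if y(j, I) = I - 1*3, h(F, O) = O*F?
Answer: -82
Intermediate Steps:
h(F, O) = F*O
y(j, I) = -3 + I (y(j, I) = I - 3 = -3 + I)
9*(-3 + 2*(-4)) + y(-4, h(-4, -5)) = 9*(-3 + 2*(-4)) + (-3 - 4*(-5)) = 9*(-3 - 8) + (-3 + 20) = 9*(-11) + 17 = -99 + 17 = -82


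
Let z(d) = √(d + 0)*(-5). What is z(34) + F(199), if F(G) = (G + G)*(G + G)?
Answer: 158404 - 5*√34 ≈ 1.5837e+5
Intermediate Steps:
z(d) = -5*√d (z(d) = √d*(-5) = -5*√d)
F(G) = 4*G² (F(G) = (2*G)*(2*G) = 4*G²)
z(34) + F(199) = -5*√34 + 4*199² = -5*√34 + 4*39601 = -5*√34 + 158404 = 158404 - 5*√34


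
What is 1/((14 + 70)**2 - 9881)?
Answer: -1/2825 ≈ -0.00035398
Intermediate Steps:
1/((14 + 70)**2 - 9881) = 1/(84**2 - 9881) = 1/(7056 - 9881) = 1/(-2825) = -1/2825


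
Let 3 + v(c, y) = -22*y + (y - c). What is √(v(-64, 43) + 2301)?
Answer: √1459 ≈ 38.197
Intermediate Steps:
v(c, y) = -3 - c - 21*y (v(c, y) = -3 + (-22*y + (y - c)) = -3 + (-c - 21*y) = -3 - c - 21*y)
√(v(-64, 43) + 2301) = √((-3 - 1*(-64) - 21*43) + 2301) = √((-3 + 64 - 903) + 2301) = √(-842 + 2301) = √1459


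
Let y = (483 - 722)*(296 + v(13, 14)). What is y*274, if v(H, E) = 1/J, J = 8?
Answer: -77568167/4 ≈ -1.9392e+7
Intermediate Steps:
v(H, E) = 1/8
y = -566191/8 (y = (483 - 722)*(296 + 1/8) = -239*2369/8 = -566191/8 ≈ -70774.)
y*274 = -566191/8*274 = -77568167/4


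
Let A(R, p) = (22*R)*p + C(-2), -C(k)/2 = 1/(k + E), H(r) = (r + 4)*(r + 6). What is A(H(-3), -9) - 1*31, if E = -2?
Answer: -1249/2 ≈ -624.50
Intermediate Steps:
H(r) = (4 + r)*(6 + r)
C(k) = -2/(-2 + k) (C(k) = -2/(k - 2) = -2/(-2 + k))
A(R, p) = 1/2 + 22*R*p (A(R, p) = (22*R)*p - 2/(-2 - 2) = 22*R*p - 2/(-4) = 22*R*p - 2*(-1/4) = 22*R*p + 1/2 = 1/2 + 22*R*p)
A(H(-3), -9) - 1*31 = (1/2 + 22*(24 + (-3)**2 + 10*(-3))*(-9)) - 1*31 = (1/2 + 22*(24 + 9 - 30)*(-9)) - 31 = (1/2 + 22*3*(-9)) - 31 = (1/2 - 594) - 31 = -1187/2 - 31 = -1249/2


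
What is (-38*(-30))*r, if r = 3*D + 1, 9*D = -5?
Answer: -760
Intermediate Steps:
D = -5/9 (D = (1/9)*(-5) = -5/9 ≈ -0.55556)
r = -2/3 (r = 3*(-5/9) + 1 = -5/3 + 1 = -2/3 ≈ -0.66667)
(-38*(-30))*r = -38*(-30)*(-2/3) = 1140*(-2/3) = -760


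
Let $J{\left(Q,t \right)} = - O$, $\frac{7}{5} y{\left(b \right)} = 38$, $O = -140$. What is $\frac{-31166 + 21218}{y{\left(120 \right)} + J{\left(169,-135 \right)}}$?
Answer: $- \frac{11606}{195} \approx -59.518$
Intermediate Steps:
$y{\left(b \right)} = \frac{190}{7}$ ($y{\left(b \right)} = \frac{5}{7} \cdot 38 = \frac{190}{7}$)
$J{\left(Q,t \right)} = 140$ ($J{\left(Q,t \right)} = \left(-1\right) \left(-140\right) = 140$)
$\frac{-31166 + 21218}{y{\left(120 \right)} + J{\left(169,-135 \right)}} = \frac{-31166 + 21218}{\frac{190}{7} + 140} = - \frac{9948}{\frac{1170}{7}} = \left(-9948\right) \frac{7}{1170} = - \frac{11606}{195}$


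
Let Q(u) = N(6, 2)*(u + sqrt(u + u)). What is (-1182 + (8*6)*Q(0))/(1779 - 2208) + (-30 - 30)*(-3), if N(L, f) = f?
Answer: 26134/143 ≈ 182.76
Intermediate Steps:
Q(u) = 2*u + 2*sqrt(2)*sqrt(u) (Q(u) = 2*(u + sqrt(u + u)) = 2*(u + sqrt(2*u)) = 2*(u + sqrt(2)*sqrt(u)) = 2*u + 2*sqrt(2)*sqrt(u))
(-1182 + (8*6)*Q(0))/(1779 - 2208) + (-30 - 30)*(-3) = (-1182 + (8*6)*(2*0 + 2*sqrt(2)*sqrt(0)))/(1779 - 2208) + (-30 - 30)*(-3) = (-1182 + 48*(0 + 2*sqrt(2)*0))/(-429) - 60*(-3) = (-1182 + 48*(0 + 0))*(-1/429) + 180 = (-1182 + 48*0)*(-1/429) + 180 = (-1182 + 0)*(-1/429) + 180 = -1182*(-1/429) + 180 = 394/143 + 180 = 26134/143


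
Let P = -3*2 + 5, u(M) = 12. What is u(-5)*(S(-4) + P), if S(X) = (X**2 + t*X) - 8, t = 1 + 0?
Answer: 36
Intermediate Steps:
t = 1
P = -1 (P = -6 + 5 = -1)
S(X) = -8 + X + X**2 (S(X) = (X**2 + 1*X) - 8 = (X**2 + X) - 8 = (X + X**2) - 8 = -8 + X + X**2)
u(-5)*(S(-4) + P) = 12*((-8 - 4 + (-4)**2) - 1) = 12*((-8 - 4 + 16) - 1) = 12*(4 - 1) = 12*3 = 36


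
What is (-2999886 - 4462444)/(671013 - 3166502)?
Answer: 7462330/2495489 ≈ 2.9903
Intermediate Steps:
(-2999886 - 4462444)/(671013 - 3166502) = -7462330/(-2495489) = -7462330*(-1/2495489) = 7462330/2495489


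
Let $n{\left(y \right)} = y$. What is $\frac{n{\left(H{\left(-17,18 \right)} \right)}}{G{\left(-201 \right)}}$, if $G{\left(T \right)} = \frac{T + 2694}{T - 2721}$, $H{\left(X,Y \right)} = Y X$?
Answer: $\frac{99348}{277} \approx 358.66$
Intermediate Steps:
$H{\left(X,Y \right)} = X Y$
$G{\left(T \right)} = \frac{2694 + T}{-2721 + T}$
$\frac{n{\left(H{\left(-17,18 \right)} \right)}}{G{\left(-201 \right)}} = \frac{\left(-17\right) 18}{\frac{1}{-2721 - 201} \left(2694 - 201\right)} = - \frac{306}{\frac{1}{-2922} \cdot 2493} = - \frac{306}{\left(- \frac{1}{2922}\right) 2493} = - \frac{306}{- \frac{831}{974}} = \left(-306\right) \left(- \frac{974}{831}\right) = \frac{99348}{277}$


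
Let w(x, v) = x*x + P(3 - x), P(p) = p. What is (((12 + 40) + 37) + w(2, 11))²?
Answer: 8836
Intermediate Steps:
w(x, v) = 3 + x² - x (w(x, v) = x*x + (3 - x) = x² + (3 - x) = 3 + x² - x)
(((12 + 40) + 37) + w(2, 11))² = (((12 + 40) + 37) + (3 + 2² - 1*2))² = ((52 + 37) + (3 + 4 - 2))² = (89 + 5)² = 94² = 8836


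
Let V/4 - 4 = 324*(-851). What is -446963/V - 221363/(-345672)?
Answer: 49829927447/47654341920 ≈ 1.0457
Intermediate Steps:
V = -1102880 (V = 16 + 4*(324*(-851)) = 16 + 4*(-275724) = 16 - 1102896 = -1102880)
-446963/V - 221363/(-345672) = -446963/(-1102880) - 221363/(-345672) = -446963*(-1/1102880) - 221363*(-1/345672) = 446963/1102880 + 221363/345672 = 49829927447/47654341920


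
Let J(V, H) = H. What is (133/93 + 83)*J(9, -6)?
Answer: -15704/31 ≈ -506.58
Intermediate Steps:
(133/93 + 83)*J(9, -6) = (133/93 + 83)*(-6) = (7852/93)*(-6) = -15704/31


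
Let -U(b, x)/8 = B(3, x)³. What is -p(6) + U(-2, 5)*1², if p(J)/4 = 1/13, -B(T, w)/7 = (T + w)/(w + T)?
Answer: 35668/13 ≈ 2743.7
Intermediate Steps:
B(T, w) = -7 (B(T, w) = -7*(T + w)/(w + T) = -7*(T + w)/(T + w) = -7*1 = -7)
p(J) = 4/13
U(b, x) = 2744 (U(b, x) = -8*(-7)³ = -8*(-343) = 2744)
-p(6) + U(-2, 5)*1² = -1*4/13 + 2744*1² = -4/13 + 2744*1 = -4/13 + 2744 = 35668/13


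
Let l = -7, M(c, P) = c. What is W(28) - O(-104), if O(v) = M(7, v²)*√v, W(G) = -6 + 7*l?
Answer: -55 - 14*I*√26 ≈ -55.0 - 71.386*I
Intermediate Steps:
W(G) = -55 (W(G) = -6 + 7*(-7) = -6 - 49 = -55)
O(v) = 7*√v
W(28) - O(-104) = -55 - 7*√(-104) = -55 - 7*2*I*√26 = -55 - 14*I*√26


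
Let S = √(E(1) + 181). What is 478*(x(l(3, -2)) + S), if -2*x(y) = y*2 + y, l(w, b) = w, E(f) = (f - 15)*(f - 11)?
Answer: -2151 + 478*√321 ≈ 6413.1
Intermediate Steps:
E(f) = (-15 + f)*(-11 + f)
x(y) = -3*y/2 (x(y) = -(y*2 + y)/2 = -(2*y + y)/2 = -3*y/2)
S = √321 (S = √((165 + 1² - 26*1) + 181) = √((165 + 1 - 26) + 181) = √(140 + 181) = √321 ≈ 17.916)
478*(x(l(3, -2)) + S) = 478*(-3/2*3 + √321) = 478*(-9/2 + √321) = -2151 + 478*√321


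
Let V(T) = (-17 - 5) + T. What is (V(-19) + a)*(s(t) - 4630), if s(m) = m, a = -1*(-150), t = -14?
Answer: -506196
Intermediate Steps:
a = 150
V(T) = -22 + T
(V(-19) + a)*(s(t) - 4630) = ((-22 - 19) + 150)*(-14 - 4630) = (-41 + 150)*(-4644) = 109*(-4644) = -506196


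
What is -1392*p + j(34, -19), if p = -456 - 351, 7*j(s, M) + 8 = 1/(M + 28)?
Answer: 70770601/63 ≈ 1.1233e+6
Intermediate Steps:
j(s, M) = -8/7 + 1/(7*(28 + M)) (j(s, M) = -8/7 + 1/(7*(M + 28)) = -8/7 + 1/(7*(28 + M)))
p = -807
-1392*p + j(34, -19) = -1392*(-807) + (-223 - 8*(-19))/(7*(28 - 19)) = 1123344 + (1/7)*(-223 + 152)/9 = 1123344 + (1/7)*(1/9)*(-71) = 1123344 - 71/63 = 70770601/63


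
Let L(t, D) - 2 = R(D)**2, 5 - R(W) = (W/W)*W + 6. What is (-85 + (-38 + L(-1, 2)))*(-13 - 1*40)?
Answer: 5936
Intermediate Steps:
R(W) = -1 - W (R(W) = 5 - ((W/W)*W + 6) = 5 - (1*W + 6) = 5 - (W + 6) = 5 - (6 + W) = 5 + (-6 - W) = -1 - W)
L(t, D) = 2 + (-1 - D)**2
(-85 + (-38 + L(-1, 2)))*(-13 - 1*40) = (-85 + (-38 + (2 + (1 + 2)**2)))*(-13 - 1*40) = (-85 + (-38 + (2 + 3**2)))*(-13 - 40) = (-85 + (-38 + (2 + 9)))*(-53) = (-85 + (-38 + 11))*(-53) = (-85 - 27)*(-53) = -112*(-53) = 5936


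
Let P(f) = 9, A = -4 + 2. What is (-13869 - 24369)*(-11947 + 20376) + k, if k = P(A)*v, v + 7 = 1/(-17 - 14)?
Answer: -9991553124/31 ≈ -3.2231e+8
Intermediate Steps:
A = -2
v = -218/31 (v = -7 + 1/(-17 - 14) = -7 + 1/(-31) = -7 - 1/31 = -218/31 ≈ -7.0323)
k = -1962/31 (k = 9*(-218/31) = -1962/31 ≈ -63.290)
(-13869 - 24369)*(-11947 + 20376) + k = (-13869 - 24369)*(-11947 + 20376) - 1962/31 = -38238*8429 - 1962/31 = -322308102 - 1962/31 = -9991553124/31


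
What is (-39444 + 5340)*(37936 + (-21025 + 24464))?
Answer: -1411053000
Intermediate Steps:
(-39444 + 5340)*(37936 + (-21025 + 24464)) = -34104*(37936 + 3439) = -34104*41375 = -1411053000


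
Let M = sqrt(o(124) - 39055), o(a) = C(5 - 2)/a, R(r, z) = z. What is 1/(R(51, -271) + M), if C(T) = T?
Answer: -33604/13949501 - 98*I*sqrt(62527)/13949501 ≈ -0.002409 - 0.0017567*I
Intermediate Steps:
o(a) = 3/a (o(a) = (5 - 2)/a = 3/a)
M = 49*I*sqrt(62527)/62 (M = sqrt(3/124 - 39055) = sqrt(-4842817/124) = 49*I*sqrt(62527)/62 ≈ 197.62*I)
1/(R(51, -271) + M) = 1/(-271 + 49*I*sqrt(62527)/62)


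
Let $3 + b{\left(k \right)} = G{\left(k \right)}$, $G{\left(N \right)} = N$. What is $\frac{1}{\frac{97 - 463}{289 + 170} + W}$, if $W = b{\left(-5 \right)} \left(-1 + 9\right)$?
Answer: $- \frac{153}{9914} \approx -0.015433$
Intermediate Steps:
$b{\left(k \right)} = -3 + k$
$W = -64$ ($W = \left(-3 - 5\right) \left(-1 + 9\right) = \left(-8\right) 8 = -64$)
$\frac{1}{\frac{97 - 463}{289 + 170} + W} = \frac{1}{\frac{97 - 463}{289 + 170} - 64} = \frac{1}{- \frac{366}{459} - 64} = \frac{1}{\left(-366\right) \frac{1}{459} - 64} = \frac{1}{- \frac{122}{153} - 64} = \frac{1}{- \frac{9914}{153}} = - \frac{153}{9914}$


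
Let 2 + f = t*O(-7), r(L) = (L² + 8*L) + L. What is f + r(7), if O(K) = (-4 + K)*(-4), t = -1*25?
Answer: -990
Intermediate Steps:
t = -25
O(K) = 16 - 4*K
r(L) = L² + 9*L
f = -1102 (f = -2 - 25*(16 - 4*(-7)) = -2 - 25*(16 + 28) = -2 - 25*44 = -2 - 1100 = -1102)
f + r(7) = -1102 + 7*(9 + 7) = -1102 + 7*16 = -1102 + 112 = -990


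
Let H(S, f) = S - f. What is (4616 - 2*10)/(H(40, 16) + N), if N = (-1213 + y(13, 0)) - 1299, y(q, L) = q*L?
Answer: -1149/622 ≈ -1.8473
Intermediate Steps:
y(q, L) = L*q
N = -2512 (N = (-1213 + 0*13) - 1299 = (-1213 + 0) - 1299 = -1213 - 1299 = -2512)
(4616 - 2*10)/(H(40, 16) + N) = (4616 - 2*10)/((40 - 1*16) - 2512) = (4616 - 20)/((40 - 16) - 2512) = 4596/(24 - 2512) = 4596/(-2488) = 4596*(-1/2488) = -1149/622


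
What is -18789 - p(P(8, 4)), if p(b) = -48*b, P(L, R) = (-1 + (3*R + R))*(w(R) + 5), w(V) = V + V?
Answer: -9429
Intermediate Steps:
w(V) = 2*V
P(L, R) = (-1 + 4*R)*(5 + 2*R) (P(L, R) = (-1 + (3*R + R))*(2*R + 5) = (-1 + 4*R)*(5 + 2*R))
p(b) = -48*b
-18789 - p(P(8, 4)) = -18789 - (-48)*(-5 + 8*4² + 18*4) = -18789 - (-48)*(-5 + 8*16 + 72) = -18789 - (-48)*(-5 + 128 + 72) = -18789 - (-48)*195 = -18789 - 1*(-9360) = -18789 + 9360 = -9429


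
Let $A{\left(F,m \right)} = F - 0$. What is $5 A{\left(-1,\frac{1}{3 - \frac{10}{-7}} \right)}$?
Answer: $-5$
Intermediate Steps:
$A{\left(F,m \right)} = F$ ($A{\left(F,m \right)} = F + 0 = F$)
$5 A{\left(-1,\frac{1}{3 - \frac{10}{-7}} \right)} = 5 \left(-1\right) = -5$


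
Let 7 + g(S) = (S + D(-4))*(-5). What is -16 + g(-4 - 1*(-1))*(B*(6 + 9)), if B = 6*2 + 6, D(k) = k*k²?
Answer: 88544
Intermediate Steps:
D(k) = k³
g(S) = 313 - 5*S (g(S) = -7 + (S + (-4)³)*(-5) = -7 + (S - 64)*(-5) = -7 + (-64 + S)*(-5) = -7 + (320 - 5*S) = 313 - 5*S)
B = 18 (B = 12 + 6 = 18)
-16 + g(-4 - 1*(-1))*(B*(6 + 9)) = -16 + (313 - 5*(-4 - 1*(-1)))*(18*(6 + 9)) = -16 + (313 - 5*(-4 + 1))*(18*15) = -16 + (313 - 5*(-3))*270 = -16 + (313 + 15)*270 = -16 + 328*270 = -16 + 88560 = 88544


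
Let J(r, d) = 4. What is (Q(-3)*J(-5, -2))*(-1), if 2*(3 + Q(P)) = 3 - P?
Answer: 0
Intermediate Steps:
Q(P) = -3/2 - P/2 (Q(P) = -3 + (3 - P)/2 = -3 + (3/2 - P/2) = -3/2 - P/2)
(Q(-3)*J(-5, -2))*(-1) = ((-3/2 - 1/2*(-3))*4)*(-1) = ((-3/2 + 3/2)*4)*(-1) = (0*4)*(-1) = 0*(-1) = 0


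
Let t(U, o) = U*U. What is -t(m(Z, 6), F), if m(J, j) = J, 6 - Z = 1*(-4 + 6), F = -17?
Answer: -16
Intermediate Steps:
Z = 4 (Z = 6 - (-4 + 6) = 6 - 2 = 4)
t(U, o) = U**2
-t(m(Z, 6), F) = -1*4**2 = -1*16 = -16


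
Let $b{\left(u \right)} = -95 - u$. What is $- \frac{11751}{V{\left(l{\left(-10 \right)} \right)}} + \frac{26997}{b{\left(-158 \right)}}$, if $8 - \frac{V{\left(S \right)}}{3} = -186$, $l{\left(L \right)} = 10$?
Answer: $\frac{1663549}{4074} \approx 408.33$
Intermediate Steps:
$V{\left(S \right)} = 582$ ($V{\left(S \right)} = 24 - -558 = 24 + 558 = 582$)
$- \frac{11751}{V{\left(l{\left(-10 \right)} \right)}} + \frac{26997}{b{\left(-158 \right)}} = - \frac{11751}{582} + \frac{26997}{-95 - -158} = \left(-11751\right) \frac{1}{582} + \frac{26997}{-95 + 158} = - \frac{3917}{194} + \frac{26997}{63} = - \frac{3917}{194} + 26997 \cdot \frac{1}{63} = - \frac{3917}{194} + \frac{8999}{21} = \frac{1663549}{4074}$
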